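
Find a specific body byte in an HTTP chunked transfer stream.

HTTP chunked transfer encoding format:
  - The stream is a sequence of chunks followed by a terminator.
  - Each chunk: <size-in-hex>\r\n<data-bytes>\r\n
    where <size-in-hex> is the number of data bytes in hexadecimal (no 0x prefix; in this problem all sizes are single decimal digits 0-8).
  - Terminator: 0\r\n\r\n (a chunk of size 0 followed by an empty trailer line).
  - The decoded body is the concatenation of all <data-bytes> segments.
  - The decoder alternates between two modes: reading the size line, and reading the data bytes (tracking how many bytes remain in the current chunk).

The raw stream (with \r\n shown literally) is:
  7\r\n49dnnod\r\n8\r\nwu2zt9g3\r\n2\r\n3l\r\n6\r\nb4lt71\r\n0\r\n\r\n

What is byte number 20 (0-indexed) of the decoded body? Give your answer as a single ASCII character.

Answer: t

Derivation:
Chunk 1: stream[0..1]='7' size=0x7=7, data at stream[3..10]='49dnnod' -> body[0..7], body so far='49dnnod'
Chunk 2: stream[12..13]='8' size=0x8=8, data at stream[15..23]='wu2zt9g3' -> body[7..15], body so far='49dnnodwu2zt9g3'
Chunk 3: stream[25..26]='2' size=0x2=2, data at stream[28..30]='3l' -> body[15..17], body so far='49dnnodwu2zt9g33l'
Chunk 4: stream[32..33]='6' size=0x6=6, data at stream[35..41]='b4lt71' -> body[17..23], body so far='49dnnodwu2zt9g33lb4lt71'
Chunk 5: stream[43..44]='0' size=0 (terminator). Final body='49dnnodwu2zt9g33lb4lt71' (23 bytes)
Body byte 20 = 't'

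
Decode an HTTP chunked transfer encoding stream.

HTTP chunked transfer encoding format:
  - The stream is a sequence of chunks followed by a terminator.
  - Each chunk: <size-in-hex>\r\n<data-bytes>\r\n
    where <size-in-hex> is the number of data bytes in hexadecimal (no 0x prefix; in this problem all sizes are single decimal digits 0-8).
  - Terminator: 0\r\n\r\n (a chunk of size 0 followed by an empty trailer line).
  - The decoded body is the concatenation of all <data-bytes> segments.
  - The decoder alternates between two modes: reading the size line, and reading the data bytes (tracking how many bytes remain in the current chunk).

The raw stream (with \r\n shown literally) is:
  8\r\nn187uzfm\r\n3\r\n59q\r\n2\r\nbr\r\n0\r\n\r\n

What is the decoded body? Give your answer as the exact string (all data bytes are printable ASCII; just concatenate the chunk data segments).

Chunk 1: stream[0..1]='8' size=0x8=8, data at stream[3..11]='n187uzfm' -> body[0..8], body so far='n187uzfm'
Chunk 2: stream[13..14]='3' size=0x3=3, data at stream[16..19]='59q' -> body[8..11], body so far='n187uzfm59q'
Chunk 3: stream[21..22]='2' size=0x2=2, data at stream[24..26]='br' -> body[11..13], body so far='n187uzfm59qbr'
Chunk 4: stream[28..29]='0' size=0 (terminator). Final body='n187uzfm59qbr' (13 bytes)

Answer: n187uzfm59qbr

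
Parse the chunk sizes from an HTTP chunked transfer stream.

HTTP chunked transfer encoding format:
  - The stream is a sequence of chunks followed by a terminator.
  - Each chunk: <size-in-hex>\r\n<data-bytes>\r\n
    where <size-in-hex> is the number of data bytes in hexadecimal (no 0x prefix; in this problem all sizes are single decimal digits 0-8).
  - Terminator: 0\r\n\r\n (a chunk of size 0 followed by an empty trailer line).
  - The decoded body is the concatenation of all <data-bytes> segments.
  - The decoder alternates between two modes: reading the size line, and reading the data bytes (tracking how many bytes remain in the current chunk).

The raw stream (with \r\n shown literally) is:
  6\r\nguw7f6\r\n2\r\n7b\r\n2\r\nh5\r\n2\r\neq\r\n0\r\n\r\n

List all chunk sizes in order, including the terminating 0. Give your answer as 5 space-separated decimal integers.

Answer: 6 2 2 2 0

Derivation:
Chunk 1: stream[0..1]='6' size=0x6=6, data at stream[3..9]='guw7f6' -> body[0..6], body so far='guw7f6'
Chunk 2: stream[11..12]='2' size=0x2=2, data at stream[14..16]='7b' -> body[6..8], body so far='guw7f67b'
Chunk 3: stream[18..19]='2' size=0x2=2, data at stream[21..23]='h5' -> body[8..10], body so far='guw7f67bh5'
Chunk 4: stream[25..26]='2' size=0x2=2, data at stream[28..30]='eq' -> body[10..12], body so far='guw7f67bh5eq'
Chunk 5: stream[32..33]='0' size=0 (terminator). Final body='guw7f67bh5eq' (12 bytes)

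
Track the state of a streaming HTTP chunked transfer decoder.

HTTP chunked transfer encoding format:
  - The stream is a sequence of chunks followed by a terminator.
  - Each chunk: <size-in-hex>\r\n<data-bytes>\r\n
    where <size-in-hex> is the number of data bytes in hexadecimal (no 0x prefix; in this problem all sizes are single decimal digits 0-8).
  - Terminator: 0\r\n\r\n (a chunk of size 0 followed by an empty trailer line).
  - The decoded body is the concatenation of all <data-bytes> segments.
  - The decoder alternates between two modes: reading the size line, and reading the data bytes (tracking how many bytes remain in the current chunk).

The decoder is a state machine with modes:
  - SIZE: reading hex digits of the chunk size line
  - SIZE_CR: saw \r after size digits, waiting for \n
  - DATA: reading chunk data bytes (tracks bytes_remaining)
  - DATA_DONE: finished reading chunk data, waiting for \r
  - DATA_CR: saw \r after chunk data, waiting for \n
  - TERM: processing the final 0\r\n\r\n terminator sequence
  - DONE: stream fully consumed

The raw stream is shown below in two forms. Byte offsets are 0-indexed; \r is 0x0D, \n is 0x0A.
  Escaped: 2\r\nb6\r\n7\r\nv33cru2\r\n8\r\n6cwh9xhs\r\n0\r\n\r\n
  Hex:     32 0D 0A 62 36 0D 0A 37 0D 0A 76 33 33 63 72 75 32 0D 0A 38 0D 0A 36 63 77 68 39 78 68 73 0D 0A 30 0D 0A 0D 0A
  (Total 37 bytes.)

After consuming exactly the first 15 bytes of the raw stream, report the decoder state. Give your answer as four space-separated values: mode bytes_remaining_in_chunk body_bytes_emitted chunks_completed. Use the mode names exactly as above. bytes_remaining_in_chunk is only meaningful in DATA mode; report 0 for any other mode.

Byte 0 = '2': mode=SIZE remaining=0 emitted=0 chunks_done=0
Byte 1 = 0x0D: mode=SIZE_CR remaining=0 emitted=0 chunks_done=0
Byte 2 = 0x0A: mode=DATA remaining=2 emitted=0 chunks_done=0
Byte 3 = 'b': mode=DATA remaining=1 emitted=1 chunks_done=0
Byte 4 = '6': mode=DATA_DONE remaining=0 emitted=2 chunks_done=0
Byte 5 = 0x0D: mode=DATA_CR remaining=0 emitted=2 chunks_done=0
Byte 6 = 0x0A: mode=SIZE remaining=0 emitted=2 chunks_done=1
Byte 7 = '7': mode=SIZE remaining=0 emitted=2 chunks_done=1
Byte 8 = 0x0D: mode=SIZE_CR remaining=0 emitted=2 chunks_done=1
Byte 9 = 0x0A: mode=DATA remaining=7 emitted=2 chunks_done=1
Byte 10 = 'v': mode=DATA remaining=6 emitted=3 chunks_done=1
Byte 11 = '3': mode=DATA remaining=5 emitted=4 chunks_done=1
Byte 12 = '3': mode=DATA remaining=4 emitted=5 chunks_done=1
Byte 13 = 'c': mode=DATA remaining=3 emitted=6 chunks_done=1
Byte 14 = 'r': mode=DATA remaining=2 emitted=7 chunks_done=1

Answer: DATA 2 7 1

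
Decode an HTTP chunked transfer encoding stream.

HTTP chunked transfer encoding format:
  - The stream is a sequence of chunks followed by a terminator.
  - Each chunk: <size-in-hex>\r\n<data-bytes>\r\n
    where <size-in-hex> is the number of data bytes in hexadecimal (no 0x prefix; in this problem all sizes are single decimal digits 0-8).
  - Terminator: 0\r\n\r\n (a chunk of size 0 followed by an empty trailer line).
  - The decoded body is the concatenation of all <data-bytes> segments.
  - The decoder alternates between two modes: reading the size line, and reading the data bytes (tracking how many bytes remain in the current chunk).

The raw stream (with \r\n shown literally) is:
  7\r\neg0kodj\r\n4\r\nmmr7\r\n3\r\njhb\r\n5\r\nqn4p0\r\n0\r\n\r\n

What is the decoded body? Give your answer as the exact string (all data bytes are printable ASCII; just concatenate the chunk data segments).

Answer: eg0kodjmmr7jhbqn4p0

Derivation:
Chunk 1: stream[0..1]='7' size=0x7=7, data at stream[3..10]='eg0kodj' -> body[0..7], body so far='eg0kodj'
Chunk 2: stream[12..13]='4' size=0x4=4, data at stream[15..19]='mmr7' -> body[7..11], body so far='eg0kodjmmr7'
Chunk 3: stream[21..22]='3' size=0x3=3, data at stream[24..27]='jhb' -> body[11..14], body so far='eg0kodjmmr7jhb'
Chunk 4: stream[29..30]='5' size=0x5=5, data at stream[32..37]='qn4p0' -> body[14..19], body so far='eg0kodjmmr7jhbqn4p0'
Chunk 5: stream[39..40]='0' size=0 (terminator). Final body='eg0kodjmmr7jhbqn4p0' (19 bytes)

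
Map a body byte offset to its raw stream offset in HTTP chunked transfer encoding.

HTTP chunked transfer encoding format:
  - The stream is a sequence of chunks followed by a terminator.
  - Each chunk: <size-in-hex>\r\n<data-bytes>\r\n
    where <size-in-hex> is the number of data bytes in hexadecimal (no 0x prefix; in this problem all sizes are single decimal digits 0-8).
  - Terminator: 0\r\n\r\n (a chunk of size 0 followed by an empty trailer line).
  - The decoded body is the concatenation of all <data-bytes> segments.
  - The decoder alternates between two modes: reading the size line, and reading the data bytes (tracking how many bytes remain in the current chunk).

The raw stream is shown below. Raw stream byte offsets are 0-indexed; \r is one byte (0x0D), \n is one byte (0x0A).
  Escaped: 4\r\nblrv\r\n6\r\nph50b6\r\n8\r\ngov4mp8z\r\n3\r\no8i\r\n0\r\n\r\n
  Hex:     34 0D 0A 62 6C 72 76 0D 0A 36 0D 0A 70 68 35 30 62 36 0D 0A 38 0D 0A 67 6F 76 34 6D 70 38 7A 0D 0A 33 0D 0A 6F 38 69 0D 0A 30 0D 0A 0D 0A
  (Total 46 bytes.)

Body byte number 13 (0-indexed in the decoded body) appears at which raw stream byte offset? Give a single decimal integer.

Chunk 1: stream[0..1]='4' size=0x4=4, data at stream[3..7]='blrv' -> body[0..4], body so far='blrv'
Chunk 2: stream[9..10]='6' size=0x6=6, data at stream[12..18]='ph50b6' -> body[4..10], body so far='blrvph50b6'
Chunk 3: stream[20..21]='8' size=0x8=8, data at stream[23..31]='gov4mp8z' -> body[10..18], body so far='blrvph50b6gov4mp8z'
Chunk 4: stream[33..34]='3' size=0x3=3, data at stream[36..39]='o8i' -> body[18..21], body so far='blrvph50b6gov4mp8zo8i'
Chunk 5: stream[41..42]='0' size=0 (terminator). Final body='blrvph50b6gov4mp8zo8i' (21 bytes)
Body byte 13 at stream offset 26

Answer: 26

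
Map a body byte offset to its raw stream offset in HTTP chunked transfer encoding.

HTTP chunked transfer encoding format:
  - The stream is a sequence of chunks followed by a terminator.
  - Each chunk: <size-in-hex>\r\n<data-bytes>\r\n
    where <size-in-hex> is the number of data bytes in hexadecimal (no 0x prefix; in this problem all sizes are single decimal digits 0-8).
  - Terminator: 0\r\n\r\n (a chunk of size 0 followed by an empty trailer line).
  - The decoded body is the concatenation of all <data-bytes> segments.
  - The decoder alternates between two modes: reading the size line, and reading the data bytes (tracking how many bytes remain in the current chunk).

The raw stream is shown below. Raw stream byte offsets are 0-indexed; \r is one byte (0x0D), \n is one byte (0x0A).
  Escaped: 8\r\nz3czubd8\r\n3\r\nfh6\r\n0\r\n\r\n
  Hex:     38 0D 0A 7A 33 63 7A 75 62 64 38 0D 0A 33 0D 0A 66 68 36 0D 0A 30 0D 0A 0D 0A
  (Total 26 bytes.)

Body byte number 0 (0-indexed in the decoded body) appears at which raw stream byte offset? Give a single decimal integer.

Chunk 1: stream[0..1]='8' size=0x8=8, data at stream[3..11]='z3czubd8' -> body[0..8], body so far='z3czubd8'
Chunk 2: stream[13..14]='3' size=0x3=3, data at stream[16..19]='fh6' -> body[8..11], body so far='z3czubd8fh6'
Chunk 3: stream[21..22]='0' size=0 (terminator). Final body='z3czubd8fh6' (11 bytes)
Body byte 0 at stream offset 3

Answer: 3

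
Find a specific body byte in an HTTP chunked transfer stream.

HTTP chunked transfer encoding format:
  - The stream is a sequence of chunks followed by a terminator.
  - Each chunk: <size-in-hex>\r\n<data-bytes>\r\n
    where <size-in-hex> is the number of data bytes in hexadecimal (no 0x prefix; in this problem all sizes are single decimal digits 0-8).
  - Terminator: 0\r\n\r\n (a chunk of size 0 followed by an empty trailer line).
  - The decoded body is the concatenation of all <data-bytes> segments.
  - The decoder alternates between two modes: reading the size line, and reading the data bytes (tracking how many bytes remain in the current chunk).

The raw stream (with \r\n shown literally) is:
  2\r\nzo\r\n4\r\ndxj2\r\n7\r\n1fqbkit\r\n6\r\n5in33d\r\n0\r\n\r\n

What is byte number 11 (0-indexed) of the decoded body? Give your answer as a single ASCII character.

Chunk 1: stream[0..1]='2' size=0x2=2, data at stream[3..5]='zo' -> body[0..2], body so far='zo'
Chunk 2: stream[7..8]='4' size=0x4=4, data at stream[10..14]='dxj2' -> body[2..6], body so far='zodxj2'
Chunk 3: stream[16..17]='7' size=0x7=7, data at stream[19..26]='1fqbkit' -> body[6..13], body so far='zodxj21fqbkit'
Chunk 4: stream[28..29]='6' size=0x6=6, data at stream[31..37]='5in33d' -> body[13..19], body so far='zodxj21fqbkit5in33d'
Chunk 5: stream[39..40]='0' size=0 (terminator). Final body='zodxj21fqbkit5in33d' (19 bytes)
Body byte 11 = 'i'

Answer: i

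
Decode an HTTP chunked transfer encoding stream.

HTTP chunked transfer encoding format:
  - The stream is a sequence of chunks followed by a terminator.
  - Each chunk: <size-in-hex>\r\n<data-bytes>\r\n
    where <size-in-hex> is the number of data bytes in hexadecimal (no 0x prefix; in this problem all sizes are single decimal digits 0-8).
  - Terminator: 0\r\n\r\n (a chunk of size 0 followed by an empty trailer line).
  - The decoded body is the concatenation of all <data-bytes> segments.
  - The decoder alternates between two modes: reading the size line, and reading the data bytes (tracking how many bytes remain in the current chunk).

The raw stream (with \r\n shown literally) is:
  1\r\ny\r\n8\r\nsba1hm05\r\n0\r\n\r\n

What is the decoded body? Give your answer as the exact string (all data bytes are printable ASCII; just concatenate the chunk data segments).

Chunk 1: stream[0..1]='1' size=0x1=1, data at stream[3..4]='y' -> body[0..1], body so far='y'
Chunk 2: stream[6..7]='8' size=0x8=8, data at stream[9..17]='sba1hm05' -> body[1..9], body so far='ysba1hm05'
Chunk 3: stream[19..20]='0' size=0 (terminator). Final body='ysba1hm05' (9 bytes)

Answer: ysba1hm05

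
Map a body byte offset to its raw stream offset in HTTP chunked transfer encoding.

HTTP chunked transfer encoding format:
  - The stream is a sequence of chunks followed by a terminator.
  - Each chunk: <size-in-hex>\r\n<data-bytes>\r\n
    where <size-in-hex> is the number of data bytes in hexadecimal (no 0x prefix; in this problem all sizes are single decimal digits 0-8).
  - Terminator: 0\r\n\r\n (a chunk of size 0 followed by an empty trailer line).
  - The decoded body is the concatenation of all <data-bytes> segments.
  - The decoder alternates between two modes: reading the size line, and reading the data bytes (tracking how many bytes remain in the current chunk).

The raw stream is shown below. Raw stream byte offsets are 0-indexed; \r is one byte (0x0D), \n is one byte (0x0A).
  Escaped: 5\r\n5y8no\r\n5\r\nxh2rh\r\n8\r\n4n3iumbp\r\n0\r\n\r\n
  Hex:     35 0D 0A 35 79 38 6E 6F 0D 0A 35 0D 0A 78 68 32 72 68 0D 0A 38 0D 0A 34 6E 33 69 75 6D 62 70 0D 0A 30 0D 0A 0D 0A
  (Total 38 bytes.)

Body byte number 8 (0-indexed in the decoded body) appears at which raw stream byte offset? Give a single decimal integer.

Chunk 1: stream[0..1]='5' size=0x5=5, data at stream[3..8]='5y8no' -> body[0..5], body so far='5y8no'
Chunk 2: stream[10..11]='5' size=0x5=5, data at stream[13..18]='xh2rh' -> body[5..10], body so far='5y8noxh2rh'
Chunk 3: stream[20..21]='8' size=0x8=8, data at stream[23..31]='4n3iumbp' -> body[10..18], body so far='5y8noxh2rh4n3iumbp'
Chunk 4: stream[33..34]='0' size=0 (terminator). Final body='5y8noxh2rh4n3iumbp' (18 bytes)
Body byte 8 at stream offset 16

Answer: 16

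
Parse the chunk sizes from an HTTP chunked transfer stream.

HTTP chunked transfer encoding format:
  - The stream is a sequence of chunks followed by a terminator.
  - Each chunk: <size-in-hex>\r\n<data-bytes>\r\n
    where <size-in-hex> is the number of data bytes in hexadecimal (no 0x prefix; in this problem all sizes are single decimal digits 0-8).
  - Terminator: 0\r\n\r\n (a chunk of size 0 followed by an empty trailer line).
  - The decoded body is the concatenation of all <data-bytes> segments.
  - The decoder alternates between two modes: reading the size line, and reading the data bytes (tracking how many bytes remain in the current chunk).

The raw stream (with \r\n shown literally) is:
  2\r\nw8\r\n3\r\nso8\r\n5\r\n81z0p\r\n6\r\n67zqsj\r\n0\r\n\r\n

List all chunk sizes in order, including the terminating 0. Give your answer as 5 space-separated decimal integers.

Chunk 1: stream[0..1]='2' size=0x2=2, data at stream[3..5]='w8' -> body[0..2], body so far='w8'
Chunk 2: stream[7..8]='3' size=0x3=3, data at stream[10..13]='so8' -> body[2..5], body so far='w8so8'
Chunk 3: stream[15..16]='5' size=0x5=5, data at stream[18..23]='81z0p' -> body[5..10], body so far='w8so881z0p'
Chunk 4: stream[25..26]='6' size=0x6=6, data at stream[28..34]='67zqsj' -> body[10..16], body so far='w8so881z0p67zqsj'
Chunk 5: stream[36..37]='0' size=0 (terminator). Final body='w8so881z0p67zqsj' (16 bytes)

Answer: 2 3 5 6 0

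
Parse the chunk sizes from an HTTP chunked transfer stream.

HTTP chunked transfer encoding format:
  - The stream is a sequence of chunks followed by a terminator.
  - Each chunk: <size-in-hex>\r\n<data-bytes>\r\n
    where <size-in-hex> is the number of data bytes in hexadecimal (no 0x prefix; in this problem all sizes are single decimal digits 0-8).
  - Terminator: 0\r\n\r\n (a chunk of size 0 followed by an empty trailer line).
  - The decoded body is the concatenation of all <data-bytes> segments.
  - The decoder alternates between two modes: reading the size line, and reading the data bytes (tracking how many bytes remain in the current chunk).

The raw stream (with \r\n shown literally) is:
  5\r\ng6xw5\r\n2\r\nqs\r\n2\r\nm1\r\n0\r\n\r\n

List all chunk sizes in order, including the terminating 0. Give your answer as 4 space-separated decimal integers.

Answer: 5 2 2 0

Derivation:
Chunk 1: stream[0..1]='5' size=0x5=5, data at stream[3..8]='g6xw5' -> body[0..5], body so far='g6xw5'
Chunk 2: stream[10..11]='2' size=0x2=2, data at stream[13..15]='qs' -> body[5..7], body so far='g6xw5qs'
Chunk 3: stream[17..18]='2' size=0x2=2, data at stream[20..22]='m1' -> body[7..9], body so far='g6xw5qsm1'
Chunk 4: stream[24..25]='0' size=0 (terminator). Final body='g6xw5qsm1' (9 bytes)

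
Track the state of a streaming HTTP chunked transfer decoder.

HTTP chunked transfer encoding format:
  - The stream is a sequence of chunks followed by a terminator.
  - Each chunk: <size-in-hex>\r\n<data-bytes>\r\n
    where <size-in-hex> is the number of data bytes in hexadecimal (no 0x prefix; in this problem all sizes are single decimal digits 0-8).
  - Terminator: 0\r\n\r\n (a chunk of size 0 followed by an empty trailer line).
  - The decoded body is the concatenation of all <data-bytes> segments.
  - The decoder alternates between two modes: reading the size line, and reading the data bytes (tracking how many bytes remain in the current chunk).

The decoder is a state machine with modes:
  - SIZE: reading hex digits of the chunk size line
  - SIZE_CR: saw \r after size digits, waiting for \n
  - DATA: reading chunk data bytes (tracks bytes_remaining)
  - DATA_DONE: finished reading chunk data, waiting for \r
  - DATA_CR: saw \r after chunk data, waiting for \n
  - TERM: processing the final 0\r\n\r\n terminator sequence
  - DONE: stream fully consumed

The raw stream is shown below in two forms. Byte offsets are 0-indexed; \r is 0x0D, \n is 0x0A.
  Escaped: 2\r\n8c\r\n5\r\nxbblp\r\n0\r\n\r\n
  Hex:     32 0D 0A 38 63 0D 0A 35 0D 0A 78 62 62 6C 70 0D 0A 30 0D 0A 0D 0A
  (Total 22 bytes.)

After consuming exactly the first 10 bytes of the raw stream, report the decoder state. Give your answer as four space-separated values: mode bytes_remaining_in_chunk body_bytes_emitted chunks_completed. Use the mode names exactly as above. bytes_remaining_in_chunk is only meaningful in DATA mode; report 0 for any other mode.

Answer: DATA 5 2 1

Derivation:
Byte 0 = '2': mode=SIZE remaining=0 emitted=0 chunks_done=0
Byte 1 = 0x0D: mode=SIZE_CR remaining=0 emitted=0 chunks_done=0
Byte 2 = 0x0A: mode=DATA remaining=2 emitted=0 chunks_done=0
Byte 3 = '8': mode=DATA remaining=1 emitted=1 chunks_done=0
Byte 4 = 'c': mode=DATA_DONE remaining=0 emitted=2 chunks_done=0
Byte 5 = 0x0D: mode=DATA_CR remaining=0 emitted=2 chunks_done=0
Byte 6 = 0x0A: mode=SIZE remaining=0 emitted=2 chunks_done=1
Byte 7 = '5': mode=SIZE remaining=0 emitted=2 chunks_done=1
Byte 8 = 0x0D: mode=SIZE_CR remaining=0 emitted=2 chunks_done=1
Byte 9 = 0x0A: mode=DATA remaining=5 emitted=2 chunks_done=1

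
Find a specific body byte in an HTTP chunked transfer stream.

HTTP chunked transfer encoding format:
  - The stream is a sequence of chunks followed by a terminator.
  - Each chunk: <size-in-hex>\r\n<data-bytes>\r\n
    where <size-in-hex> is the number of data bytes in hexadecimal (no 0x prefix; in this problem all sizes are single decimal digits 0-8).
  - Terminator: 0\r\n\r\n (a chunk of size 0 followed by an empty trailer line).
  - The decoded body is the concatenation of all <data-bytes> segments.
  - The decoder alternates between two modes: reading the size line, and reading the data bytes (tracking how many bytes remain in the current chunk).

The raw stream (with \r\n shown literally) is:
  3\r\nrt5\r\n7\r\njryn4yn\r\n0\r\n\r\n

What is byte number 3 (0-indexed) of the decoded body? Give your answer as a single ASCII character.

Chunk 1: stream[0..1]='3' size=0x3=3, data at stream[3..6]='rt5' -> body[0..3], body so far='rt5'
Chunk 2: stream[8..9]='7' size=0x7=7, data at stream[11..18]='jryn4yn' -> body[3..10], body so far='rt5jryn4yn'
Chunk 3: stream[20..21]='0' size=0 (terminator). Final body='rt5jryn4yn' (10 bytes)
Body byte 3 = 'j'

Answer: j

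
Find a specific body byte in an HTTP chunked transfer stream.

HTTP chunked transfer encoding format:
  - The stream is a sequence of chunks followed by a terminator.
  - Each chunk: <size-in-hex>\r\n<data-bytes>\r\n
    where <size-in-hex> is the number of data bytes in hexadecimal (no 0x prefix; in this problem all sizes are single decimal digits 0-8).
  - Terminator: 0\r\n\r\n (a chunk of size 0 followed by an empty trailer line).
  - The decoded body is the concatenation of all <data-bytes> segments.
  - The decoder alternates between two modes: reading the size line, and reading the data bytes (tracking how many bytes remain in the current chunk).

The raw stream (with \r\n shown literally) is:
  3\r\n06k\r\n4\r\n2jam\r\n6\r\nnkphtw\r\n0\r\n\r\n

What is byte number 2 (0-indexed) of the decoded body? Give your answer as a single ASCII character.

Chunk 1: stream[0..1]='3' size=0x3=3, data at stream[3..6]='06k' -> body[0..3], body so far='06k'
Chunk 2: stream[8..9]='4' size=0x4=4, data at stream[11..15]='2jam' -> body[3..7], body so far='06k2jam'
Chunk 3: stream[17..18]='6' size=0x6=6, data at stream[20..26]='nkphtw' -> body[7..13], body so far='06k2jamnkphtw'
Chunk 4: stream[28..29]='0' size=0 (terminator). Final body='06k2jamnkphtw' (13 bytes)
Body byte 2 = 'k'

Answer: k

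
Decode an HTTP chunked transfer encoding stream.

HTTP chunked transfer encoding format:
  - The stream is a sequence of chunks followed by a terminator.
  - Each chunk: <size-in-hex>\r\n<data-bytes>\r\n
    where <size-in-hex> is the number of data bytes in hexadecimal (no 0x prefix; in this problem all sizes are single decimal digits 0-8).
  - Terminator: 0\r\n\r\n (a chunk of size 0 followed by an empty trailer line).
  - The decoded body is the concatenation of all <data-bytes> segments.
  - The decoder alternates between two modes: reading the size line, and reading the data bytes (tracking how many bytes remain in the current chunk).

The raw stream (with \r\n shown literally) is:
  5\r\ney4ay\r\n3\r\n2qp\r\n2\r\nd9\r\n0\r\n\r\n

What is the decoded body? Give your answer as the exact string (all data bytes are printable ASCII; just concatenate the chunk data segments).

Answer: ey4ay2qpd9

Derivation:
Chunk 1: stream[0..1]='5' size=0x5=5, data at stream[3..8]='ey4ay' -> body[0..5], body so far='ey4ay'
Chunk 2: stream[10..11]='3' size=0x3=3, data at stream[13..16]='2qp' -> body[5..8], body so far='ey4ay2qp'
Chunk 3: stream[18..19]='2' size=0x2=2, data at stream[21..23]='d9' -> body[8..10], body so far='ey4ay2qpd9'
Chunk 4: stream[25..26]='0' size=0 (terminator). Final body='ey4ay2qpd9' (10 bytes)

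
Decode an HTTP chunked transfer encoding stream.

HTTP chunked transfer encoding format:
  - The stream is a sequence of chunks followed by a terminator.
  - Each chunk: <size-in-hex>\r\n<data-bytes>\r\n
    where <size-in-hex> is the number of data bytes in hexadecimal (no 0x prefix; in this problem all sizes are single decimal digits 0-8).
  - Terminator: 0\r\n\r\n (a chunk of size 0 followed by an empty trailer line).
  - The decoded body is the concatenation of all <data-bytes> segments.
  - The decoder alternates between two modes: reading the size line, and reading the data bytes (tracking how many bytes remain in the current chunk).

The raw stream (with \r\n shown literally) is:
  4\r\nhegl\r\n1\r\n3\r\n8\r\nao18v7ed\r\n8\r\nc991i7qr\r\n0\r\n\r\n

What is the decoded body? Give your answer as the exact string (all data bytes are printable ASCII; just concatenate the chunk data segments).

Answer: hegl3ao18v7edc991i7qr

Derivation:
Chunk 1: stream[0..1]='4' size=0x4=4, data at stream[3..7]='hegl' -> body[0..4], body so far='hegl'
Chunk 2: stream[9..10]='1' size=0x1=1, data at stream[12..13]='3' -> body[4..5], body so far='hegl3'
Chunk 3: stream[15..16]='8' size=0x8=8, data at stream[18..26]='ao18v7ed' -> body[5..13], body so far='hegl3ao18v7ed'
Chunk 4: stream[28..29]='8' size=0x8=8, data at stream[31..39]='c991i7qr' -> body[13..21], body so far='hegl3ao18v7edc991i7qr'
Chunk 5: stream[41..42]='0' size=0 (terminator). Final body='hegl3ao18v7edc991i7qr' (21 bytes)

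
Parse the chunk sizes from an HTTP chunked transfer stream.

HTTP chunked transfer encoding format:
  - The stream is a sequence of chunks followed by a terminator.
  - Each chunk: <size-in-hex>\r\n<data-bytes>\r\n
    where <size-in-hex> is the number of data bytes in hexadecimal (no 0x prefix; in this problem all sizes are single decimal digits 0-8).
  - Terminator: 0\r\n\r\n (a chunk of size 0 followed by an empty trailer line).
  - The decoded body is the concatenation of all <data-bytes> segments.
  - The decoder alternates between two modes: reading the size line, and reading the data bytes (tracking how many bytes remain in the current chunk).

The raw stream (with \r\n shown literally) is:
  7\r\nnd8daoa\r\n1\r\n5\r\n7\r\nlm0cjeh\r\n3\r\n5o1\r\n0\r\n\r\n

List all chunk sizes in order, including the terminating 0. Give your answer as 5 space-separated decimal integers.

Answer: 7 1 7 3 0

Derivation:
Chunk 1: stream[0..1]='7' size=0x7=7, data at stream[3..10]='nd8daoa' -> body[0..7], body so far='nd8daoa'
Chunk 2: stream[12..13]='1' size=0x1=1, data at stream[15..16]='5' -> body[7..8], body so far='nd8daoa5'
Chunk 3: stream[18..19]='7' size=0x7=7, data at stream[21..28]='lm0cjeh' -> body[8..15], body so far='nd8daoa5lm0cjeh'
Chunk 4: stream[30..31]='3' size=0x3=3, data at stream[33..36]='5o1' -> body[15..18], body so far='nd8daoa5lm0cjeh5o1'
Chunk 5: stream[38..39]='0' size=0 (terminator). Final body='nd8daoa5lm0cjeh5o1' (18 bytes)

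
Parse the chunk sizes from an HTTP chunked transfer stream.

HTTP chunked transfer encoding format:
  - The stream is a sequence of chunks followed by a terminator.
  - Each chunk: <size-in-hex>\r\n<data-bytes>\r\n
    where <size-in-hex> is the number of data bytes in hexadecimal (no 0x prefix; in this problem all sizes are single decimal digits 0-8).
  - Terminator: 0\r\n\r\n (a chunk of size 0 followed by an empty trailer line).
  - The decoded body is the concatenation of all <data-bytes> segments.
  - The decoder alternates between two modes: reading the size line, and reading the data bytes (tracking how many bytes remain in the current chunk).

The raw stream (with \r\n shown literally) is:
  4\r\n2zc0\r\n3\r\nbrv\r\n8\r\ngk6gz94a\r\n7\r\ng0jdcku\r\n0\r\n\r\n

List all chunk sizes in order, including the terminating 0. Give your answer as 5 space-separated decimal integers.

Answer: 4 3 8 7 0

Derivation:
Chunk 1: stream[0..1]='4' size=0x4=4, data at stream[3..7]='2zc0' -> body[0..4], body so far='2zc0'
Chunk 2: stream[9..10]='3' size=0x3=3, data at stream[12..15]='brv' -> body[4..7], body so far='2zc0brv'
Chunk 3: stream[17..18]='8' size=0x8=8, data at stream[20..28]='gk6gz94a' -> body[7..15], body so far='2zc0brvgk6gz94a'
Chunk 4: stream[30..31]='7' size=0x7=7, data at stream[33..40]='g0jdcku' -> body[15..22], body so far='2zc0brvgk6gz94ag0jdcku'
Chunk 5: stream[42..43]='0' size=0 (terminator). Final body='2zc0brvgk6gz94ag0jdcku' (22 bytes)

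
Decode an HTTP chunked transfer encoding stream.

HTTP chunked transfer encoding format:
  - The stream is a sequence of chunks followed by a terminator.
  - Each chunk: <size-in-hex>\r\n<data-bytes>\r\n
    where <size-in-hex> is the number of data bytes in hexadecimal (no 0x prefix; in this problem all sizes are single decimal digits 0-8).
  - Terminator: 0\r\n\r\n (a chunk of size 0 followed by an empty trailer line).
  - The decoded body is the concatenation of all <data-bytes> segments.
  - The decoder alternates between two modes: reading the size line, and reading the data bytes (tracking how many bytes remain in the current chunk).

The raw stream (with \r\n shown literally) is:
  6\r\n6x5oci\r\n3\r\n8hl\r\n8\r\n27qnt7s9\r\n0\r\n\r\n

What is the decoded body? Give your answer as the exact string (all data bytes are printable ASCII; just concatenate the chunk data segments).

Chunk 1: stream[0..1]='6' size=0x6=6, data at stream[3..9]='6x5oci' -> body[0..6], body so far='6x5oci'
Chunk 2: stream[11..12]='3' size=0x3=3, data at stream[14..17]='8hl' -> body[6..9], body so far='6x5oci8hl'
Chunk 3: stream[19..20]='8' size=0x8=8, data at stream[22..30]='27qnt7s9' -> body[9..17], body so far='6x5oci8hl27qnt7s9'
Chunk 4: stream[32..33]='0' size=0 (terminator). Final body='6x5oci8hl27qnt7s9' (17 bytes)

Answer: 6x5oci8hl27qnt7s9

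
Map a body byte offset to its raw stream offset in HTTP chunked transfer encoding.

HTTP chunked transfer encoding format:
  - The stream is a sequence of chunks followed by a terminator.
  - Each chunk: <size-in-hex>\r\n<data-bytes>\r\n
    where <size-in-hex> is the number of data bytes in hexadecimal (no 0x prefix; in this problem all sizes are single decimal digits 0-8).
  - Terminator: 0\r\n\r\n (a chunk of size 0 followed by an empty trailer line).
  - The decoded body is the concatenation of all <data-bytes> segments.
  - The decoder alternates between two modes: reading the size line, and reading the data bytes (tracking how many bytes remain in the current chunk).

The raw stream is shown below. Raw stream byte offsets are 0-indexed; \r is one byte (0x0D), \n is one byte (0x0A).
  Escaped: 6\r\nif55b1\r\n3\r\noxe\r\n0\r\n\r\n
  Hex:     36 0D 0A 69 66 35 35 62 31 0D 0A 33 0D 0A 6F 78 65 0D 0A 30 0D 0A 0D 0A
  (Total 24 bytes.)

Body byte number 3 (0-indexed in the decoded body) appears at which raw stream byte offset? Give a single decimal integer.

Answer: 6

Derivation:
Chunk 1: stream[0..1]='6' size=0x6=6, data at stream[3..9]='if55b1' -> body[0..6], body so far='if55b1'
Chunk 2: stream[11..12]='3' size=0x3=3, data at stream[14..17]='oxe' -> body[6..9], body so far='if55b1oxe'
Chunk 3: stream[19..20]='0' size=0 (terminator). Final body='if55b1oxe' (9 bytes)
Body byte 3 at stream offset 6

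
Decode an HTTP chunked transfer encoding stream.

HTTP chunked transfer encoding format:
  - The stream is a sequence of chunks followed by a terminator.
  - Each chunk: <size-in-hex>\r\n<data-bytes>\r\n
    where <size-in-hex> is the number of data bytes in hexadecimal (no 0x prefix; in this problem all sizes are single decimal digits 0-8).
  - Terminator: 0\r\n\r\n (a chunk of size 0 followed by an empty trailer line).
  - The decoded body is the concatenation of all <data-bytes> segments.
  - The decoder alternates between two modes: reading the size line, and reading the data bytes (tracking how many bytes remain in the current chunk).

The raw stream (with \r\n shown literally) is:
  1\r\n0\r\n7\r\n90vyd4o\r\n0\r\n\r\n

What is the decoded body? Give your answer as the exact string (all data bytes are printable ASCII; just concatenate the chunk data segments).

Answer: 090vyd4o

Derivation:
Chunk 1: stream[0..1]='1' size=0x1=1, data at stream[3..4]='0' -> body[0..1], body so far='0'
Chunk 2: stream[6..7]='7' size=0x7=7, data at stream[9..16]='90vyd4o' -> body[1..8], body so far='090vyd4o'
Chunk 3: stream[18..19]='0' size=0 (terminator). Final body='090vyd4o' (8 bytes)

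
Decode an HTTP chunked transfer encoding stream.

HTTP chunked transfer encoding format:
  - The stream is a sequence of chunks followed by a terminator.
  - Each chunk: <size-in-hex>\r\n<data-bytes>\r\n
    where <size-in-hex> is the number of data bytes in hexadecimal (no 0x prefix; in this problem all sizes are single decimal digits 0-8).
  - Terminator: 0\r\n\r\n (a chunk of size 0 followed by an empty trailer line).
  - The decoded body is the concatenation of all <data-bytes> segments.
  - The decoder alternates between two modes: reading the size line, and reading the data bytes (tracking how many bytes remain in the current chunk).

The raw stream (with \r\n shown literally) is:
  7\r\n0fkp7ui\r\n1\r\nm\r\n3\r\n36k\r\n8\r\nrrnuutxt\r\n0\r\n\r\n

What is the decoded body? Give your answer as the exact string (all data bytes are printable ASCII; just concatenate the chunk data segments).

Chunk 1: stream[0..1]='7' size=0x7=7, data at stream[3..10]='0fkp7ui' -> body[0..7], body so far='0fkp7ui'
Chunk 2: stream[12..13]='1' size=0x1=1, data at stream[15..16]='m' -> body[7..8], body so far='0fkp7uim'
Chunk 3: stream[18..19]='3' size=0x3=3, data at stream[21..24]='36k' -> body[8..11], body so far='0fkp7uim36k'
Chunk 4: stream[26..27]='8' size=0x8=8, data at stream[29..37]='rrnuutxt' -> body[11..19], body so far='0fkp7uim36krrnuutxt'
Chunk 5: stream[39..40]='0' size=0 (terminator). Final body='0fkp7uim36krrnuutxt' (19 bytes)

Answer: 0fkp7uim36krrnuutxt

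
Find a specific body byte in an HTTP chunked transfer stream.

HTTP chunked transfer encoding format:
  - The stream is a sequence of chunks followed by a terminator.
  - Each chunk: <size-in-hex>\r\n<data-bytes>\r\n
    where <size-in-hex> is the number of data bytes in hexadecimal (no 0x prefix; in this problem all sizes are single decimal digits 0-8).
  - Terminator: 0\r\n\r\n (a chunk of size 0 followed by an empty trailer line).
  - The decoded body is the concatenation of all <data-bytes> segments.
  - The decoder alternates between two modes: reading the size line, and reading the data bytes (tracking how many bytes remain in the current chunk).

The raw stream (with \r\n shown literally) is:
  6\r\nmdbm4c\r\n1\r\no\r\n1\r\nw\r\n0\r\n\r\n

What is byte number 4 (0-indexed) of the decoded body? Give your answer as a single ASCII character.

Chunk 1: stream[0..1]='6' size=0x6=6, data at stream[3..9]='mdbm4c' -> body[0..6], body so far='mdbm4c'
Chunk 2: stream[11..12]='1' size=0x1=1, data at stream[14..15]='o' -> body[6..7], body so far='mdbm4co'
Chunk 3: stream[17..18]='1' size=0x1=1, data at stream[20..21]='w' -> body[7..8], body so far='mdbm4cow'
Chunk 4: stream[23..24]='0' size=0 (terminator). Final body='mdbm4cow' (8 bytes)
Body byte 4 = '4'

Answer: 4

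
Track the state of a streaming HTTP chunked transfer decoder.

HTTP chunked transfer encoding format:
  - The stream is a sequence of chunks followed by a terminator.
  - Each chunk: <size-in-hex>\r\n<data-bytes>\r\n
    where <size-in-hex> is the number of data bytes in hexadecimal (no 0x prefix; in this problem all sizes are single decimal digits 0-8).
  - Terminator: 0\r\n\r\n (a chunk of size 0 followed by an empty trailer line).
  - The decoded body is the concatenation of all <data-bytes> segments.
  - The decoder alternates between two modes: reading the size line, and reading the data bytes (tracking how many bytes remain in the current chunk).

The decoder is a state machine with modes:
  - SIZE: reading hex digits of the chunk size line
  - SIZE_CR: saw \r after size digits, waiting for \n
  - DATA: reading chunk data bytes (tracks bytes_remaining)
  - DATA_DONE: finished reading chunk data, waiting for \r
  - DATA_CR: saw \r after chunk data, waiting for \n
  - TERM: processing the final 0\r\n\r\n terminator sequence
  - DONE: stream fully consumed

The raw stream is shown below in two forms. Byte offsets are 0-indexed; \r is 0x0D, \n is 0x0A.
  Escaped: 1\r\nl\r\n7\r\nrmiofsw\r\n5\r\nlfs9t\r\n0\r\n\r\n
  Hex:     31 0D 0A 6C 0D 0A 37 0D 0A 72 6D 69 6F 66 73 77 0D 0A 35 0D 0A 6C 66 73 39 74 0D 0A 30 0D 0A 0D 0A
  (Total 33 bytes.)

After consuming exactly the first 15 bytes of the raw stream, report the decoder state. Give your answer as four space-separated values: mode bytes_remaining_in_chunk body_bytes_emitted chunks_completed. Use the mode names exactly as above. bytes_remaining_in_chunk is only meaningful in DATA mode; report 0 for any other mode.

Answer: DATA 1 7 1

Derivation:
Byte 0 = '1': mode=SIZE remaining=0 emitted=0 chunks_done=0
Byte 1 = 0x0D: mode=SIZE_CR remaining=0 emitted=0 chunks_done=0
Byte 2 = 0x0A: mode=DATA remaining=1 emitted=0 chunks_done=0
Byte 3 = 'l': mode=DATA_DONE remaining=0 emitted=1 chunks_done=0
Byte 4 = 0x0D: mode=DATA_CR remaining=0 emitted=1 chunks_done=0
Byte 5 = 0x0A: mode=SIZE remaining=0 emitted=1 chunks_done=1
Byte 6 = '7': mode=SIZE remaining=0 emitted=1 chunks_done=1
Byte 7 = 0x0D: mode=SIZE_CR remaining=0 emitted=1 chunks_done=1
Byte 8 = 0x0A: mode=DATA remaining=7 emitted=1 chunks_done=1
Byte 9 = 'r': mode=DATA remaining=6 emitted=2 chunks_done=1
Byte 10 = 'm': mode=DATA remaining=5 emitted=3 chunks_done=1
Byte 11 = 'i': mode=DATA remaining=4 emitted=4 chunks_done=1
Byte 12 = 'o': mode=DATA remaining=3 emitted=5 chunks_done=1
Byte 13 = 'f': mode=DATA remaining=2 emitted=6 chunks_done=1
Byte 14 = 's': mode=DATA remaining=1 emitted=7 chunks_done=1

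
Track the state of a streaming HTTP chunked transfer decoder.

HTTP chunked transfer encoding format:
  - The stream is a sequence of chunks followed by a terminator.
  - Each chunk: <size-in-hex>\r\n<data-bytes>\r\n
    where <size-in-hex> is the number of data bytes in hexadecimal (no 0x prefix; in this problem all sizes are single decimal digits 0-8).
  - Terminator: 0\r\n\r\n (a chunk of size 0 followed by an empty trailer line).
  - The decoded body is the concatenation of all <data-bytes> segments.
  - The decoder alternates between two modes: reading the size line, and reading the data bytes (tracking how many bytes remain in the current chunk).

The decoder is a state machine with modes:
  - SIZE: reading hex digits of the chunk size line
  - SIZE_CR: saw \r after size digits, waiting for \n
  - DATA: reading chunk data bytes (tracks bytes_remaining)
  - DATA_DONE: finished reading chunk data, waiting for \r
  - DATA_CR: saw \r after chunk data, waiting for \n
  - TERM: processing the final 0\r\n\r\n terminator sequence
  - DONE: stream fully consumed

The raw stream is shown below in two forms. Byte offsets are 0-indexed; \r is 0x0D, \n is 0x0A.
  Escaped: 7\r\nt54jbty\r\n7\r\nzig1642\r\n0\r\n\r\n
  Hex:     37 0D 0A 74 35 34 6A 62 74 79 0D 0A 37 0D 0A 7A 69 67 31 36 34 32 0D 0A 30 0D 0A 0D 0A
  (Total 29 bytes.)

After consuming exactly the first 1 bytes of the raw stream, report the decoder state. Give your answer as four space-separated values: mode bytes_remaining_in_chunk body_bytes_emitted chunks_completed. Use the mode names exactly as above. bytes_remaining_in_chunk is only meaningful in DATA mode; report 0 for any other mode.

Byte 0 = '7': mode=SIZE remaining=0 emitted=0 chunks_done=0

Answer: SIZE 0 0 0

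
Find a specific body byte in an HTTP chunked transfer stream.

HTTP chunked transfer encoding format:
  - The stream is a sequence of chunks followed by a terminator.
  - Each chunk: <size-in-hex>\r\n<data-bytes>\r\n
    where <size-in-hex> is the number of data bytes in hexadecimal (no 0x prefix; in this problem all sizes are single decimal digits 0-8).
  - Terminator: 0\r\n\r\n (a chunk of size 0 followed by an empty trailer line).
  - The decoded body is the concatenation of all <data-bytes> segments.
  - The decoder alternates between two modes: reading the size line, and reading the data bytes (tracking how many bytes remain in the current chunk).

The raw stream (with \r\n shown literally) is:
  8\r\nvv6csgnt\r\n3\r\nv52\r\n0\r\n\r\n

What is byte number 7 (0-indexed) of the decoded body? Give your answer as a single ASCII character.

Chunk 1: stream[0..1]='8' size=0x8=8, data at stream[3..11]='vv6csgnt' -> body[0..8], body so far='vv6csgnt'
Chunk 2: stream[13..14]='3' size=0x3=3, data at stream[16..19]='v52' -> body[8..11], body so far='vv6csgntv52'
Chunk 3: stream[21..22]='0' size=0 (terminator). Final body='vv6csgntv52' (11 bytes)
Body byte 7 = 't'

Answer: t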